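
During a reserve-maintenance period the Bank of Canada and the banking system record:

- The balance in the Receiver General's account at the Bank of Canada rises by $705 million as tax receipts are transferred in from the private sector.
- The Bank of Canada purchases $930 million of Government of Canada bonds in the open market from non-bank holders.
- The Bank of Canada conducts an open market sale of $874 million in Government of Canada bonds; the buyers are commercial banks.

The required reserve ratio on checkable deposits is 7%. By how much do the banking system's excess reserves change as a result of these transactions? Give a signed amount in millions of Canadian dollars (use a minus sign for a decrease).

Government account inflow $705 million: reserves −$705M, deposits −$705M.
Asset purchase (from non-banks) $930 million: reserves +$930M, deposits +$930M.
OMO sale (to banks) $874 million: reserves −$874M, deposits 0.
Totals: Δreserves = −$649M, Δdeposits = +$225M.
Δrequired reserves = 7% × +$225M = +$15.75M.
Δexcess reserves = Δreserves − Δrequired = −$649M − (+$15.75M) = -$664.75 million.

-$664.75 million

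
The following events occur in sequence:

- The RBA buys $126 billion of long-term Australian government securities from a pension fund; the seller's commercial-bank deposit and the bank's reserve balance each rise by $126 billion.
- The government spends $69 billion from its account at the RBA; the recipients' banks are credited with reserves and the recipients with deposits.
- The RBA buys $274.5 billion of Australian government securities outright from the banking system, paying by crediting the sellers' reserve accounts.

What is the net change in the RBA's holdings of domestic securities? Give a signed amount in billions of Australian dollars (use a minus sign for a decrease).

+$400.5 billion

Asset purchase (from non-banks) $126 billion: securities added to the RBA's portfolio → +$126B.
Government spending $69 billion: the RBA's securities portfolio is untouched → 0.
OMO purchase (from banks) $274.5 billion: securities added to the RBA's portfolio → +$274.5B.
Net: 126 + 0 + 274.5 = +$400.5 billion.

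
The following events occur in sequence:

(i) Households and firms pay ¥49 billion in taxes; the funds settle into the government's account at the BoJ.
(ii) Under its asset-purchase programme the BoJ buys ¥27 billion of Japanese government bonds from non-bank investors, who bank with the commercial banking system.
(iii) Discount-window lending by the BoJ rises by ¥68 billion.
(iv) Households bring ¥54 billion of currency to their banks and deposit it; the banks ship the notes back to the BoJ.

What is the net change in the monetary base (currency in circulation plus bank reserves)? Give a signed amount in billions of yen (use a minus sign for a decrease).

+¥46 billion

Government account inflow ¥49 billion: reserves shift to a non-base liability → −¥49B.
Asset purchase (from non-banks) ¥27 billion: BoJ balance sheet expands → +¥27B.
Discount-window loan ¥68 billion: BoJ balance sheet expands → +¥68B.
Currency deposit ¥54 billion: just a shift between currency and reserves — both are base money → 0.
Net: −49 + 27 + 68 + 0 = +¥46 billion.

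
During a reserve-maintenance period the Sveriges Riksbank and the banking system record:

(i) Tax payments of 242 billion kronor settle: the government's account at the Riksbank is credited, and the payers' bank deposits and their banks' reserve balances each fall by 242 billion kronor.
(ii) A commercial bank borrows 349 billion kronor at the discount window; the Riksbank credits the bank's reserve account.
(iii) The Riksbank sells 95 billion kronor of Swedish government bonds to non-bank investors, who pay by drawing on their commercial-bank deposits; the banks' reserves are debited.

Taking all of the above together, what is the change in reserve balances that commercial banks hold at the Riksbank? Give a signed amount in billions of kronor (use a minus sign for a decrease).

+12 billion

Riksbank balance sheet:
  Assets:      Securities −95B, Loans to banks +349B
  Liabilities: Bank reserves +12B, Government deposits +242B
Commercial banking system:
  Assets:      Reserves at CB +12B
  Liabilities: Checkable deposits −337B, Borrowings from CB +349B
So the change in reserve balances that commercial banks hold at the Riksbank is +12 billion.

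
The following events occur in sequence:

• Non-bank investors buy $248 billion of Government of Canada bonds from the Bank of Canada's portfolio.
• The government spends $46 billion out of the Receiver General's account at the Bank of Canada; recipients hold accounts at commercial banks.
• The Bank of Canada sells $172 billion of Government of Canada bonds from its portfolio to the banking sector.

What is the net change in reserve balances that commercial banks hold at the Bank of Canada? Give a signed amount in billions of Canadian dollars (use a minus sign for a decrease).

-$374 billion

Bank of Canada balance sheet:
  Assets:      Securities −$420B
  Liabilities: Bank reserves −$374B, Government deposits −$46B
So the change in reserve balances that commercial banks hold at the Bank of Canada is -$374 billion.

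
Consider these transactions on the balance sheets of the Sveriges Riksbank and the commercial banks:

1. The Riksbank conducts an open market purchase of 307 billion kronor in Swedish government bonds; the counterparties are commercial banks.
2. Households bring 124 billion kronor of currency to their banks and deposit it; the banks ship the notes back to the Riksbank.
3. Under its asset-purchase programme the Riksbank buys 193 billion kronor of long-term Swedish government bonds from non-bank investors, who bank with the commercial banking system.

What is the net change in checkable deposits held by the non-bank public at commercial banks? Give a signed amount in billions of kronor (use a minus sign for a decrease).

+317 billion

Riksbank balance sheet:
  Assets:      Securities +500B
  Liabilities: Bank reserves +624B, Currency in circulation −124B
Commercial banking system:
  Assets:      Reserves at CB +624B, Securities −307B
  Liabilities: Checkable deposits +317B
So the change in checkable deposits held by the non-bank public at commercial banks is +317 billion.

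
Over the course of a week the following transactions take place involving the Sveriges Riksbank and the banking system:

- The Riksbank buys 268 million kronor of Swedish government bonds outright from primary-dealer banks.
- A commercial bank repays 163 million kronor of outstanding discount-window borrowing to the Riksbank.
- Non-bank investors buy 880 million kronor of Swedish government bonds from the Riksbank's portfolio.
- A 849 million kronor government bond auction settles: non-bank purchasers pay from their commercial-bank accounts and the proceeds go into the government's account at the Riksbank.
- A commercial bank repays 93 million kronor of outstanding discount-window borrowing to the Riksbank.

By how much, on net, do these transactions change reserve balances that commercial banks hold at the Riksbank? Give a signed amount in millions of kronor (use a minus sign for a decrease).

OMO purchase (from banks) 268 million kronor: the Riksbank pays by crediting reserve accounts → +268M.
Discount-window repayment 163 million kronor: repayment is debited from reserves → −163M.
Asset sale (to non-banks) 880 million kronor: the non-bank buyers' banks settle from reserves → −880M.
Government account inflow 849 million kronor: funds move from bank reserves into the government account → −849M.
Discount-window repayment 93 million kronor: repayment is debited from reserves → −93M.
Net: 268 − 163 − 880 − 849 − 93 = -1717 million.

-1717 million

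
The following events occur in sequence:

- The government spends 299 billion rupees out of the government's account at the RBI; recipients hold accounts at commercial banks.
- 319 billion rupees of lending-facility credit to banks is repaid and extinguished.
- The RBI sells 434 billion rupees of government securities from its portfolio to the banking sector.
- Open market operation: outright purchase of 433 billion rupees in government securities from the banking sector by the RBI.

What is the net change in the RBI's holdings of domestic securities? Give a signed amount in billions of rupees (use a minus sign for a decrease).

Government spending 299 billion rupees: the RBI's securities portfolio is untouched → 0.
Discount-window repayment 319 billion rupees: the RBI's securities portfolio is untouched → 0.
OMO sale (to banks) 434 billion rupees: securities removed from the RBI's portfolio → −434B.
OMO purchase (from banks) 433 billion rupees: securities added to the RBI's portfolio → +433B.
Net: 0 + 0 − 434 + 433 = -1 billion.

-1 billion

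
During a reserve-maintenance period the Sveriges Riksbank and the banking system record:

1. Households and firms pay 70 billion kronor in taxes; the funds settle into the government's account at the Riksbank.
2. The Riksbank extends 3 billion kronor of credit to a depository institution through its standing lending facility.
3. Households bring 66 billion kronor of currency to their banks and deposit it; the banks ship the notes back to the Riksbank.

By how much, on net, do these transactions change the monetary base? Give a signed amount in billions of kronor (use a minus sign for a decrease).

-67 billion

Government account inflow 70 billion kronor: reserves shift to a non-base liability → −70B.
Discount-window loan 3 billion kronor: Riksbank balance sheet expands → +3B.
Currency deposit 66 billion kronor: just a shift between currency and reserves — both are base money → 0.
Net: −70 + 3 + 0 = -67 billion.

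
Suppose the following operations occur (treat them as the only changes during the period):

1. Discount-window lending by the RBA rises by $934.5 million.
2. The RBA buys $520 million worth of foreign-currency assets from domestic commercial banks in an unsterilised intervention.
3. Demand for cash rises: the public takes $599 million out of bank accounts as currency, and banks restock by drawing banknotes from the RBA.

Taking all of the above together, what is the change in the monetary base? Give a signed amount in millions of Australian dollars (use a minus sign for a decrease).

+$1454.5 million

RBA balance sheet:
  Assets:      Loans to banks +$934.5M, Foreign assets +$520M
  Liabilities: Bank reserves +$855.5M, Currency in circulation +$599M
Commercial banking system:
  Assets:      Reserves at CB +$855.5M, Foreign assets −$520M
  Liabilities: Checkable deposits −$599M, Borrowings from CB +$934.5M
Monetary base = currency + reserves: +$599M + (+$855.5M) = +$1454.5 million.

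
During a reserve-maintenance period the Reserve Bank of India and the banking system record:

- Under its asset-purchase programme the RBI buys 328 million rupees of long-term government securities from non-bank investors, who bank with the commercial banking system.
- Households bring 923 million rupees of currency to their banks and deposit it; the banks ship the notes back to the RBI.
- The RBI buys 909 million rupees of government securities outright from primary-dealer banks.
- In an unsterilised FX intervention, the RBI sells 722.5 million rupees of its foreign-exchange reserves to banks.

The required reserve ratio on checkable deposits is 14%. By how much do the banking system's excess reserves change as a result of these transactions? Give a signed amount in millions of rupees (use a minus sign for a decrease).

+1262.36 million

Asset purchase (from non-banks) 328 million rupees: reserves +328M, deposits +328M.
Currency deposit 923 million rupees: reserves +923M, deposits +923M.
OMO purchase (from banks) 909 million rupees: reserves +909M, deposits 0.
FX sale 722.5 million rupees: reserves −722.5M, deposits 0.
Totals: Δreserves = +1437.5M, Δdeposits = +1251M.
Δrequired reserves = 14% × +1251M = +175.14M.
Δexcess reserves = Δreserves − Δrequired = +1437.5M − (+175.14M) = +1262.36 million.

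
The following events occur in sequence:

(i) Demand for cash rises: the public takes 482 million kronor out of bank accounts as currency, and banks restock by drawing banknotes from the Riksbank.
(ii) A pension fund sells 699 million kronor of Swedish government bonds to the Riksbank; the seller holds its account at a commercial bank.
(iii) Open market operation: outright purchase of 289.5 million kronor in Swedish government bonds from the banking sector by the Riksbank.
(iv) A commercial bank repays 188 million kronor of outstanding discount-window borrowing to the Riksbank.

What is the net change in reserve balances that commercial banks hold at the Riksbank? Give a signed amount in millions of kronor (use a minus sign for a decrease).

Riksbank balance sheet:
  Assets:      Securities +988.5M, Loans to banks −188M
  Liabilities: Bank reserves +318.5M, Currency in circulation +482M
Commercial banking system:
  Assets:      Reserves at CB +318.5M, Securities −289.5M
  Liabilities: Checkable deposits +217M, Borrowings from CB −188M
So the change in reserve balances that commercial banks hold at the Riksbank is +318.5 million.

+318.5 million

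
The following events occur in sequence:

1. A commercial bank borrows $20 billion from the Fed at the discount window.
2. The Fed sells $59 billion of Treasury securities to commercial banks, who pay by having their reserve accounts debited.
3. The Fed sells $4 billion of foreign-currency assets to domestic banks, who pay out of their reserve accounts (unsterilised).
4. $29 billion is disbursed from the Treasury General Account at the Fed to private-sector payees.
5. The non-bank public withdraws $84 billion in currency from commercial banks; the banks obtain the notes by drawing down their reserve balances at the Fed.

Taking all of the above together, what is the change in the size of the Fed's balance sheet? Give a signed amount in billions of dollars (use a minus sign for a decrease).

Fed balance sheet:
  Assets:      Securities −$59B, Loans to banks +$20B, Foreign assets −$4B
  Liabilities: Bank reserves −$98B, Currency in circulation +$84B, Government deposits −$29B
Change in total Fed assets = -$43 billion.

-$43 billion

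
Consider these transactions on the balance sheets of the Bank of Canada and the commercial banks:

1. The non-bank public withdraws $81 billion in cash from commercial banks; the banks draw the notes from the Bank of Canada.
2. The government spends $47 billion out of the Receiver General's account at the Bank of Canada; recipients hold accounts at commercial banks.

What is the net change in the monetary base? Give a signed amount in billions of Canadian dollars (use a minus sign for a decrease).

+$47 billion

Currency withdrawal $81 billion: just a shift between currency and reserves — both are base money → 0.
Government spending $47 billion: a non-base liability converts back to reserves → +$47B.
Net: 0 + 47 = +$47 billion.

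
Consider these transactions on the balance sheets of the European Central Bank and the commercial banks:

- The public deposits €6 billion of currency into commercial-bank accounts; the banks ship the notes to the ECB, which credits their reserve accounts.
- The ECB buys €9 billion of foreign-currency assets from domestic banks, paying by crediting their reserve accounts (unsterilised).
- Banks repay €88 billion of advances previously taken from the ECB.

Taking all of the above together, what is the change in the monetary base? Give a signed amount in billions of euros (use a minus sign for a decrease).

-€79 billion

Currency deposit €6 billion: just a shift between currency and reserves — both are base money → 0.
FX purchase €9 billion: ECB balance sheet expands → +€9B.
Discount-window repayment €88 billion: ECB balance sheet contracts → −€88B.
Net: 0 + 9 − 88 = -€79 billion.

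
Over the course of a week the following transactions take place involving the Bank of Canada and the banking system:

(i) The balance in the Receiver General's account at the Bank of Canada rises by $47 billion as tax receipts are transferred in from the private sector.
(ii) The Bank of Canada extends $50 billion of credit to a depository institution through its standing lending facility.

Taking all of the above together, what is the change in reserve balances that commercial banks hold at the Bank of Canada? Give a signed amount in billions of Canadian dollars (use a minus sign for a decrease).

+$3 billion

Bank of Canada balance sheet:
  Assets:      Loans to banks +$50B
  Liabilities: Bank reserves +$3B, Government deposits +$47B
Commercial banking system:
  Assets:      Reserves at CB +$3B
  Liabilities: Checkable deposits −$47B, Borrowings from CB +$50B
So the change in reserve balances that commercial banks hold at the Bank of Canada is +$3 billion.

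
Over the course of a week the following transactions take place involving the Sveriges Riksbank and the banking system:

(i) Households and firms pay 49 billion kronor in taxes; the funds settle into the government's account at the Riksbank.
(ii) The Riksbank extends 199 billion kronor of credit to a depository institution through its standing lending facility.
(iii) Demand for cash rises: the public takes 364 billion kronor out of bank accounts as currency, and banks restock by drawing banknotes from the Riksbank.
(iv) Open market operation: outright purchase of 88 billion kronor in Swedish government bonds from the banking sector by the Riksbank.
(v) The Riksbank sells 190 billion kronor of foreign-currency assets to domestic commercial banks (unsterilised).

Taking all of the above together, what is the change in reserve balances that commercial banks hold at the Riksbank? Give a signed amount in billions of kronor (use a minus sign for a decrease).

Riksbank balance sheet:
  Assets:      Securities +88B, Loans to banks +199B, Foreign assets −190B
  Liabilities: Bank reserves −316B, Currency in circulation +364B, Government deposits +49B
So the change in reserve balances that commercial banks hold at the Riksbank is -316 billion.

-316 billion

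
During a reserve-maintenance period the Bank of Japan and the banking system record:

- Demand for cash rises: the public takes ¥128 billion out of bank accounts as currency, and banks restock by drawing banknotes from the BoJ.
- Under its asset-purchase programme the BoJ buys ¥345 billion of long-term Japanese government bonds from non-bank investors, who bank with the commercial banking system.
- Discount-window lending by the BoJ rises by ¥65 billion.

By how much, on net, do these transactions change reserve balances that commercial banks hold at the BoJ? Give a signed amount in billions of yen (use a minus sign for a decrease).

+¥282 billion

Currency withdrawal ¥128 billion: banks swap reserves for currency → −¥128B.
Asset purchase (from non-banks) ¥345 billion: the BoJ pays by crediting reserve accounts → +¥345B.
Discount-window loan ¥65 billion: the loan is credited to the bank's reserve account → +¥65B.
Net: −128 + 345 + 65 = +¥282 billion.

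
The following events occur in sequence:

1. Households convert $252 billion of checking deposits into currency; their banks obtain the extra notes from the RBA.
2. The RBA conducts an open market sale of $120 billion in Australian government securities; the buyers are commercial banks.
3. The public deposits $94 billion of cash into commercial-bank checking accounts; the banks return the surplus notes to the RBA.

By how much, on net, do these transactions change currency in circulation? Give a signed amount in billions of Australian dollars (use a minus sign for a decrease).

+$158 billion

Currency withdrawal $252 billion: notes leave the central bank → +$252B.
OMO sale (to banks) $120 billion: no currency enters or leaves circulation → 0.
Currency deposit $94 billion: notes return to the central bank → −$94B.
Net: 252 + 0 − 94 = +$158 billion.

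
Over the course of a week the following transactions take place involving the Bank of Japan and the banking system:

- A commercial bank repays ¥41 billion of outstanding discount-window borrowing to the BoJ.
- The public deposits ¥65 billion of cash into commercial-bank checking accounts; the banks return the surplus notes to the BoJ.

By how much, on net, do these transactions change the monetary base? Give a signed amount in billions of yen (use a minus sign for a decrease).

-¥41 billion

BoJ balance sheet:
  Assets:      Loans to banks −¥41B
  Liabilities: Bank reserves +¥24B, Currency in circulation −¥65B
Monetary base = currency + reserves: −¥65B + (+¥24B) = -¥41 billion.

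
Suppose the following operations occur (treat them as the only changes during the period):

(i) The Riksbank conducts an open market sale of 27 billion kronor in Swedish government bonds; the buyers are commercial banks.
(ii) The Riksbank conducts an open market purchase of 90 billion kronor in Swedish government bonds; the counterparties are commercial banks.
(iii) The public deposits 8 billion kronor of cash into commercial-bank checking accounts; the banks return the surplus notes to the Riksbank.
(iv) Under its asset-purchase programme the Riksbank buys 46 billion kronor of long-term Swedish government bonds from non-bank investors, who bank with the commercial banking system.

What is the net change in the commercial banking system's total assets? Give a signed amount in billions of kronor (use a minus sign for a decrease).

OMO sale (to banks) 27 billion kronor: just an asset swap on bank balance sheets → 0.
OMO purchase (from banks) 90 billion kronor: just an asset swap on bank balance sheets → 0.
Currency deposit 8 billion kronor: bank balance sheets expand → +8B.
Asset purchase (from non-banks) 46 billion kronor: bank balance sheets expand → +46B.
Net: 0 + 0 + 8 + 46 = +54 billion.

+54 billion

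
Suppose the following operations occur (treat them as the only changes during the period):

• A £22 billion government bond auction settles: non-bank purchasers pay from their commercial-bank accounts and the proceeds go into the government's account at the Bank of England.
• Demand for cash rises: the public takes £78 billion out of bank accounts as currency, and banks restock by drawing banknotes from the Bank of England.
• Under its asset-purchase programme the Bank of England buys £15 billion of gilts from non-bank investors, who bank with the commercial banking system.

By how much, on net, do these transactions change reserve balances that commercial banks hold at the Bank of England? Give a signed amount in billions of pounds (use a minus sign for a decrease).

-£85 billion

Government account inflow £22 billion: funds move from bank reserves into the government account → −£22B.
Currency withdrawal £78 billion: banks swap reserves for currency → −£78B.
Asset purchase (from non-banks) £15 billion: the Bank of England pays by crediting reserve accounts → +£15B.
Net: −22 − 78 + 15 = -£85 billion.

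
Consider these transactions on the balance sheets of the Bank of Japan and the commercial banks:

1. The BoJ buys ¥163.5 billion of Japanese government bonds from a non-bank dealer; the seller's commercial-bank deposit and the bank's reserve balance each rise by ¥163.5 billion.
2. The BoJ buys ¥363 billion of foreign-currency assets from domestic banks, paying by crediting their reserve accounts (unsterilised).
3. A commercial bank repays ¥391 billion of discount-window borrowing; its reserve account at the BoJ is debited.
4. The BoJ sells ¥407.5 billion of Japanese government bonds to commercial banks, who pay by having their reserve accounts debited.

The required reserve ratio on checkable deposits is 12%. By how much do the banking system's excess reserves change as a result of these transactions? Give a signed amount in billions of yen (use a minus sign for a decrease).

Asset purchase (from non-banks) ¥163.5 billion: reserves +¥163.5B, deposits +¥163.5B.
FX purchase ¥363 billion: reserves +¥363B, deposits 0.
Discount-window repayment ¥391 billion: reserves −¥391B, deposits 0.
OMO sale (to banks) ¥407.5 billion: reserves −¥407.5B, deposits 0.
Totals: Δreserves = −¥272B, Δdeposits = +¥163.5B.
Δrequired reserves = 12% × +¥163.5B = +¥19.62B.
Δexcess reserves = Δreserves − Δrequired = −¥272B − (+¥19.62B) = -¥291.62 billion.

-¥291.62 billion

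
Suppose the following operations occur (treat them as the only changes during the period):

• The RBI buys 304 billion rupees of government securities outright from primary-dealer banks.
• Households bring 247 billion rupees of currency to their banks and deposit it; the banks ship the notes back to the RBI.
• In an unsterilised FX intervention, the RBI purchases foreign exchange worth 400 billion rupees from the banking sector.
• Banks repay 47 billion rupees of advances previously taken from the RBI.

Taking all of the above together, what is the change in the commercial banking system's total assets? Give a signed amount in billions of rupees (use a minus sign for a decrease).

+200 billion

OMO purchase (from banks) 304 billion rupees: just an asset swap on bank balance sheets → 0.
Currency deposit 247 billion rupees: bank balance sheets expand → +247B.
FX purchase 400 billion rupees: just an asset swap on bank balance sheets → 0.
Discount-window repayment 47 billion rupees: bank balance sheets shrink → −47B.
Net: 0 + 247 + 0 − 47 = +200 billion.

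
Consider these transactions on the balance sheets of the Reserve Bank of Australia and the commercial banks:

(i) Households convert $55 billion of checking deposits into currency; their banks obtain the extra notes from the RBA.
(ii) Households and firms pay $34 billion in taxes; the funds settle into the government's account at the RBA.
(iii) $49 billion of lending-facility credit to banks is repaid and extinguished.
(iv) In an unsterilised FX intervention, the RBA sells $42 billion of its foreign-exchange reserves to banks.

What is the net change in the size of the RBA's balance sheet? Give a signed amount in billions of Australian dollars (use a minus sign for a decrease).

Currency withdrawal $55 billion: only the composition of liabilities changes → 0.
Government account inflow $34 billion: only the composition of liabilities changes → 0.
Discount-window repayment $49 billion: an RBA asset is shed → −$49B.
FX sale $42 billion: an RBA asset is shed → −$42B.
Net: 0 + 0 − 49 − 42 = -$91 billion.

-$91 billion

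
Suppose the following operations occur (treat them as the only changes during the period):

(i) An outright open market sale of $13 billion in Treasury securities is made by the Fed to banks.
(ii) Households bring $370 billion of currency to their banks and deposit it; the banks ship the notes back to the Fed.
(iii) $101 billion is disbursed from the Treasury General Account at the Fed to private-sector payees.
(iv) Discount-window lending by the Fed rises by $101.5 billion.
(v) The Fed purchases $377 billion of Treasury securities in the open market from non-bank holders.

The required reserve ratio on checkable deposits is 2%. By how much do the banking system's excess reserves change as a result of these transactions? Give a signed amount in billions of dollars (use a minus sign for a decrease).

OMO sale (to banks) $13 billion: reserves −$13B, deposits 0.
Currency deposit $370 billion: reserves +$370B, deposits +$370B.
Government spending $101 billion: reserves +$101B, deposits +$101B.
Discount-window loan $101.5 billion: reserves +$101.5B, deposits 0.
Asset purchase (from non-banks) $377 billion: reserves +$377B, deposits +$377B.
Totals: Δreserves = +$936.5B, Δdeposits = +$848B.
Δrequired reserves = 2% × +$848B = +$16.96B.
Δexcess reserves = Δreserves − Δrequired = +$936.5B − (+$16.96B) = +$919.54 billion.

+$919.54 billion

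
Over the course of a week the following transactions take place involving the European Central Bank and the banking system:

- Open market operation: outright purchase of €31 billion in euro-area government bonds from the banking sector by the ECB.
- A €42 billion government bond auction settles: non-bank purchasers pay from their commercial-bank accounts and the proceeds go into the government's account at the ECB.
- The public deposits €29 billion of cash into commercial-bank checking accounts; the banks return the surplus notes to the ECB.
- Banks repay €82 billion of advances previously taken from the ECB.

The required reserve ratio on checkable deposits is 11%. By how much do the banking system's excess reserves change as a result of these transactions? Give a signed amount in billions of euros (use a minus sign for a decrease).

OMO purchase (from banks) €31 billion: reserves +€31B, deposits 0.
Government account inflow €42 billion: reserves −€42B, deposits −€42B.
Currency deposit €29 billion: reserves +€29B, deposits +€29B.
Discount-window repayment €82 billion: reserves −€82B, deposits 0.
Totals: Δreserves = −€64B, Δdeposits = −€13B.
Δrequired reserves = 11% × −€13B = −€1.43B.
Δexcess reserves = Δreserves − Δrequired = −€64B − (−€1.43B) = -€62.57 billion.

-€62.57 billion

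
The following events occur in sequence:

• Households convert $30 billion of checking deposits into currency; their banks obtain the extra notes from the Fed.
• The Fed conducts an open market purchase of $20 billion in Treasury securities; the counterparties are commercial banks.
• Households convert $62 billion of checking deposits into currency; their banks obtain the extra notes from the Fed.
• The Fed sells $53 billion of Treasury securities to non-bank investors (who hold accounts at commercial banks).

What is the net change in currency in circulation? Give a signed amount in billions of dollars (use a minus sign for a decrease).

Currency withdrawal $30 billion: notes leave the central bank → +$30B.
OMO purchase (from banks) $20 billion: no currency enters or leaves circulation → 0.
Currency withdrawal $62 billion: notes leave the central bank → +$62B.
Asset sale (to non-banks) $53 billion: no currency enters or leaves circulation → 0.
Net: 30 + 0 + 62 + 0 = +$92 billion.

+$92 billion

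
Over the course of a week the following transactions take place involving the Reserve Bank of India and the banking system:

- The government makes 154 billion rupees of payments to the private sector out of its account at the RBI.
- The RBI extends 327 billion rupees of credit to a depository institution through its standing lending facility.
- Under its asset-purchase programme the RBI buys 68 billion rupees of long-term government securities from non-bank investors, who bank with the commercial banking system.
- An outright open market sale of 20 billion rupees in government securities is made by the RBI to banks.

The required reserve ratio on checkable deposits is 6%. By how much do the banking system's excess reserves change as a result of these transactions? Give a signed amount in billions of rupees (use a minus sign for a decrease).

+515.68 billion

Government spending 154 billion rupees: reserves +154B, deposits +154B.
Discount-window loan 327 billion rupees: reserves +327B, deposits 0.
Asset purchase (from non-banks) 68 billion rupees: reserves +68B, deposits +68B.
OMO sale (to banks) 20 billion rupees: reserves −20B, deposits 0.
Totals: Δreserves = +529B, Δdeposits = +222B.
Δrequired reserves = 6% × +222B = +13.32B.
Δexcess reserves = Δreserves − Δrequired = +529B − (+13.32B) = +515.68 billion.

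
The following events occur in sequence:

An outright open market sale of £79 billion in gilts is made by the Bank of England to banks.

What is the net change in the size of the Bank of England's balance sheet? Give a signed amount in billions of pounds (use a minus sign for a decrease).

-£79 billion

Bank of England balance sheet:
  Assets:      Securities −£79B
  Liabilities: Bank reserves −£79B
Commercial banking system:
  Assets:      Reserves at CB −£79B, Securities +£79B
  Liabilities: no change
Change in total Bank of England assets = -£79 billion.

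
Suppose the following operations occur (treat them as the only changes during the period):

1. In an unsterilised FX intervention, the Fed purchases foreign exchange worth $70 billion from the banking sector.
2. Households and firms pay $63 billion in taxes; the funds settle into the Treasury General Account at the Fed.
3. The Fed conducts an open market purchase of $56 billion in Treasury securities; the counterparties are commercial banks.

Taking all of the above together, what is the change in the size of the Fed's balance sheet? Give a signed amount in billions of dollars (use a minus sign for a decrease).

+$126 billion

Fed balance sheet:
  Assets:      Securities +$56B, Foreign assets +$70B
  Liabilities: Bank reserves +$63B, Government deposits +$63B
Commercial banking system:
  Assets:      Reserves at CB +$63B, Securities −$56B, Foreign assets −$70B
  Liabilities: Checkable deposits −$63B
Change in total Fed assets = +$126 billion.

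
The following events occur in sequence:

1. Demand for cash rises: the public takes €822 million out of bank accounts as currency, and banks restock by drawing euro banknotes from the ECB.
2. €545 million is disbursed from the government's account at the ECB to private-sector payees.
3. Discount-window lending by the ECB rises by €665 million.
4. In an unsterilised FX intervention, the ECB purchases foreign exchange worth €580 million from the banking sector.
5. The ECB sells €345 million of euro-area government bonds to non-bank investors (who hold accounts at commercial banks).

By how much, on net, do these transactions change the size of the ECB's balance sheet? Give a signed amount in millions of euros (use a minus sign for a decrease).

Currency withdrawal €822 million: only the composition of liabilities changes → 0.
Government spending €545 million: only the composition of liabilities changes → 0.
Discount-window loan €665 million: an ECB asset is acquired → +€665M.
FX purchase €580 million: an ECB asset is acquired → +€580M.
Asset sale (to non-banks) €345 million: an ECB asset is shed → −€345M.
Net: 0 + 0 + 665 + 580 − 345 = +€900 million.

+€900 million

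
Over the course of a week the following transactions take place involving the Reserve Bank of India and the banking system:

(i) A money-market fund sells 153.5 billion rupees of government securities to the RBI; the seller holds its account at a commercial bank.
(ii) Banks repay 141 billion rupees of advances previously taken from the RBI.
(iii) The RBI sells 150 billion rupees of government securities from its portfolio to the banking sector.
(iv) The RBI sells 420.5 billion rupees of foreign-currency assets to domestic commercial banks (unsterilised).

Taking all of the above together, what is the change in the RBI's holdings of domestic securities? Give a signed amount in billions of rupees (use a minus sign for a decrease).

+3.5 billion

Asset purchase (from non-banks) 153.5 billion rupees: securities added to the RBI's portfolio → +153.5B.
Discount-window repayment 141 billion rupees: the RBI's securities portfolio is untouched → 0.
OMO sale (to banks) 150 billion rupees: securities removed from the RBI's portfolio → −150B.
FX sale 420.5 billion rupees: the RBI's securities portfolio is untouched → 0.
Net: 153.5 + 0 − 150 + 0 = +3.5 billion.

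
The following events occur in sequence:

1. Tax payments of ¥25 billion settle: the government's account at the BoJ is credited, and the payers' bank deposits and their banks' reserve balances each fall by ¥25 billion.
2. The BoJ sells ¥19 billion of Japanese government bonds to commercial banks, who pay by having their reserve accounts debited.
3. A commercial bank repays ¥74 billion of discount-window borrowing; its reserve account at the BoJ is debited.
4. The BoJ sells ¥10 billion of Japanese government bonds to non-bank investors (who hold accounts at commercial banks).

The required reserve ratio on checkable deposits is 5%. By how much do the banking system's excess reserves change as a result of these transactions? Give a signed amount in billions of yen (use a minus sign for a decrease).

-¥126.25 billion

Government account inflow ¥25 billion: reserves −¥25B, deposits −¥25B.
OMO sale (to banks) ¥19 billion: reserves −¥19B, deposits 0.
Discount-window repayment ¥74 billion: reserves −¥74B, deposits 0.
Asset sale (to non-banks) ¥10 billion: reserves −¥10B, deposits −¥10B.
Totals: Δreserves = −¥128B, Δdeposits = −¥35B.
Δrequired reserves = 5% × −¥35B = −¥1.75B.
Δexcess reserves = Δreserves − Δrequired = −¥128B − (−¥1.75B) = -¥126.25 billion.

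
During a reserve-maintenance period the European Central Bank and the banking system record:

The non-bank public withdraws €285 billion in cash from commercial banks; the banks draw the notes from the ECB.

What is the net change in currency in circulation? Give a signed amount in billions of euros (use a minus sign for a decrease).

ECB balance sheet:
  Assets:      no change
  Liabilities: Bank reserves −€285B, Currency in circulation +€285B
Commercial banking system:
  Assets:      Reserves at CB −€285B
  Liabilities: Checkable deposits −€285B
So the change in currency in circulation is +€285 billion.

+€285 billion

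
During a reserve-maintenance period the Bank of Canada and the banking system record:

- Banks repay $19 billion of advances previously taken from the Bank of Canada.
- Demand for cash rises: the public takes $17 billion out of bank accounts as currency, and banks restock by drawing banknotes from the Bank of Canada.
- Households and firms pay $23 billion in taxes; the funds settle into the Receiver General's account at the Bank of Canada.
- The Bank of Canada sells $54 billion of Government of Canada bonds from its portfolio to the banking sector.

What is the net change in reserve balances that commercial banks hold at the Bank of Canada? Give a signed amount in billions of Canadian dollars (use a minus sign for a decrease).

Bank of Canada balance sheet:
  Assets:      Securities −$54B, Loans to banks −$19B
  Liabilities: Bank reserves −$113B, Currency in circulation +$17B, Government deposits +$23B
Commercial banking system:
  Assets:      Reserves at CB −$113B, Securities +$54B
  Liabilities: Checkable deposits −$40B, Borrowings from CB −$19B
So the change in reserve balances that commercial banks hold at the Bank of Canada is -$113 billion.

-$113 billion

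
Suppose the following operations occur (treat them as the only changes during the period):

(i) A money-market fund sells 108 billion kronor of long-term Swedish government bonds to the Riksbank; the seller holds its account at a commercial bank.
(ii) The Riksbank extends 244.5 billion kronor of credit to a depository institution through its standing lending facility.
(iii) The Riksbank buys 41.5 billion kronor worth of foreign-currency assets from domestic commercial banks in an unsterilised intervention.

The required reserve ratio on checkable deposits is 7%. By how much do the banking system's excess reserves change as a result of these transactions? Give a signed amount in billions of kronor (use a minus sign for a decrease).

Asset purchase (from non-banks) 108 billion kronor: reserves +108B, deposits +108B.
Discount-window loan 244.5 billion kronor: reserves +244.5B, deposits 0.
FX purchase 41.5 billion kronor: reserves +41.5B, deposits 0.
Totals: Δreserves = +394B, Δdeposits = +108B.
Δrequired reserves = 7% × +108B = +7.56B.
Δexcess reserves = Δreserves − Δrequired = +394B − (+7.56B) = +386.44 billion.

+386.44 billion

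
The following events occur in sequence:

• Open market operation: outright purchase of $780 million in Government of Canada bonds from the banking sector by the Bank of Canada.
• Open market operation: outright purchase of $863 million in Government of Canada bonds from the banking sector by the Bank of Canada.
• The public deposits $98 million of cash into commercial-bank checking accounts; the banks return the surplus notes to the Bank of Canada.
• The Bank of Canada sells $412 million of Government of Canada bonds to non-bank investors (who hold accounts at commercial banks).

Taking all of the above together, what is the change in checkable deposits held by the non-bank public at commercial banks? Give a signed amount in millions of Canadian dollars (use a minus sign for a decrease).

-$314 million

Bank of Canada balance sheet:
  Assets:      Securities +$1231M
  Liabilities: Bank reserves +$1329M, Currency in circulation −$98M
Commercial banking system:
  Assets:      Reserves at CB +$1329M, Securities −$1643M
  Liabilities: Checkable deposits −$314M
So the change in checkable deposits held by the non-bank public at commercial banks is -$314 million.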